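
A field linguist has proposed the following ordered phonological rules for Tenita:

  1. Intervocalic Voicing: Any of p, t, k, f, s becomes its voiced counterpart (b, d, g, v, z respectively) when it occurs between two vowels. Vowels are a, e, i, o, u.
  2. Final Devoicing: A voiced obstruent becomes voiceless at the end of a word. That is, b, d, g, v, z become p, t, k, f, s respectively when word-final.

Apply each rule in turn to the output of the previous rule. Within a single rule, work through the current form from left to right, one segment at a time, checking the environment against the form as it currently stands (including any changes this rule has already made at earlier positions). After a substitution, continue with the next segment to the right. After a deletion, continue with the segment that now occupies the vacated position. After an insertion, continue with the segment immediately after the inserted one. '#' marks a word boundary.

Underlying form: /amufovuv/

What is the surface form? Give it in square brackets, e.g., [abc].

1 Intervocalic Voicing: [amufovuv] → [amuvovuv]
2 Final Devoicing: [amuvovuv] → [amuvovuf]

[amuvovuf]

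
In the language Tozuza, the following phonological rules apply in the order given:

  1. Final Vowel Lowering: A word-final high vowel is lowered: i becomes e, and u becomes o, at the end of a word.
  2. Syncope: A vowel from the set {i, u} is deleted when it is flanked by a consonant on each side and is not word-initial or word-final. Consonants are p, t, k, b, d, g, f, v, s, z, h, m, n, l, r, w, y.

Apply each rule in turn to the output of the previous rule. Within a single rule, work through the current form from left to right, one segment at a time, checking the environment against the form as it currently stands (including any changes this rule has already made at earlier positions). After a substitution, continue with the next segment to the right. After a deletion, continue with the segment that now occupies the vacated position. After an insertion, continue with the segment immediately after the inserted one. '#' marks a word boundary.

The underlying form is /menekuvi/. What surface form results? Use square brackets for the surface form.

[menekve]

1 Final Vowel Lowering: [menekuvi] → [menekuve]
2 Syncope: [menekuve] → [menekve]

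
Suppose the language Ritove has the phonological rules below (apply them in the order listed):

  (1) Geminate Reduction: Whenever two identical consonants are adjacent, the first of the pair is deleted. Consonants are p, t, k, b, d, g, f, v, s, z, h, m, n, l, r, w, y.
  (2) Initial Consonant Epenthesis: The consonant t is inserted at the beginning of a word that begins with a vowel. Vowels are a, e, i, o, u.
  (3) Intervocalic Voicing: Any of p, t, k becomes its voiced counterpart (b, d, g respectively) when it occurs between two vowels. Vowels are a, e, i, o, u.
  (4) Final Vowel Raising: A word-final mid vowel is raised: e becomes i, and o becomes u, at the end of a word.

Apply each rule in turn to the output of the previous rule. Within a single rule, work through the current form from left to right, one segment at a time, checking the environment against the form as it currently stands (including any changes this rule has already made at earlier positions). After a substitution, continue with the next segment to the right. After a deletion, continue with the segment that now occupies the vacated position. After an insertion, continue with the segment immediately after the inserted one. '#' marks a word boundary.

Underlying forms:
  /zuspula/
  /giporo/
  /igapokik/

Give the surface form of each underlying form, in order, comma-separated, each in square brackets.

[zuspula], [giboru], [tigabogik]

/zuspula/:
  (1) Geminate Reduction: no change — [zuspula]
  (2) Initial Consonant Epenthesis: no change — [zuspula]
  (3) Intervocalic Voicing: no change — [zuspula]
  (4) Final Vowel Raising: no change — [zuspula]
/giporo/:
  (1) Geminate Reduction: no change — [giporo]
  (2) Initial Consonant Epenthesis: no change — [giporo]
  (3) Intervocalic Voicing: [giporo] → [giboro]
  (4) Final Vowel Raising: [giboro] → [giboru]
/igapokik/:
  (1) Geminate Reduction: no change — [igapokik]
  (2) Initial Consonant Epenthesis: [igapokik] → [tigapokik]
  (3) Intervocalic Voicing: [tigapokik] → [tigabogik]
  (4) Final Vowel Raising: no change — [tigabogik]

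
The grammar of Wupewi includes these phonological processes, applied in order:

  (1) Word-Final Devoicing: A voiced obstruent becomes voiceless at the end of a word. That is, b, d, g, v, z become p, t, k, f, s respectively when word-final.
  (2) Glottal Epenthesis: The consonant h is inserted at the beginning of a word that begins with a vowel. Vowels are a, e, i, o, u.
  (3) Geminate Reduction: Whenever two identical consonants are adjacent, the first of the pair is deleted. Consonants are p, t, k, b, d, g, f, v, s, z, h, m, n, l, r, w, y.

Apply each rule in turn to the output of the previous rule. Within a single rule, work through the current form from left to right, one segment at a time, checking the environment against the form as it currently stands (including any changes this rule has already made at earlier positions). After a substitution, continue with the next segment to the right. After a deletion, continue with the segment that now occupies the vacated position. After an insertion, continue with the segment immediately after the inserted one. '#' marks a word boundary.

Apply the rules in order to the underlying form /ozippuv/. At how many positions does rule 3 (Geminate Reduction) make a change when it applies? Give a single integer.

(1) Word-Final Devoicing: [ozippuv] → [ozippuf]
(2) Glottal Epenthesis: [ozippuf] → [hozippuf]
(3) Geminate Reduction: [hozippuf] → [hozipuf]
Rule 3 changed 1 position(s).

1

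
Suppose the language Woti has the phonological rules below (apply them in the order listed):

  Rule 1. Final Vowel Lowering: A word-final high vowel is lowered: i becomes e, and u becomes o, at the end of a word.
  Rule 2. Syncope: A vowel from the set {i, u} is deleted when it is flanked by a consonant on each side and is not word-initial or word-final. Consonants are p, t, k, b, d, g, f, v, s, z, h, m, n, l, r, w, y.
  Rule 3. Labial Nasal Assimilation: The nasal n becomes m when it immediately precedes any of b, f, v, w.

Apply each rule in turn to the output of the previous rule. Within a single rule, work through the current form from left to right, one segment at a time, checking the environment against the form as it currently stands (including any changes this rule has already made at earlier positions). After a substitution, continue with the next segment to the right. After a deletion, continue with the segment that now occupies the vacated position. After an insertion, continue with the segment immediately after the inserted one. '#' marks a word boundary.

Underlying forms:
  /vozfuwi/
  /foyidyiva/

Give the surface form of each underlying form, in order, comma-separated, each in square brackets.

/vozfuwi/:
  Rule 1 Final Vowel Lowering: [vozfuwi] → [vozfuwe]
  Rule 2 Syncope: [vozfuwe] → [vozfwe]
  Rule 3 Labial Nasal Assimilation: no change — [vozfwe]
/foyidyiva/:
  Rule 1 Final Vowel Lowering: no change — [foyidyiva]
  Rule 2 Syncope: [foyidyiva] → [foydyva]
  Rule 3 Labial Nasal Assimilation: no change — [foydyva]

[vozfwe], [foydyva]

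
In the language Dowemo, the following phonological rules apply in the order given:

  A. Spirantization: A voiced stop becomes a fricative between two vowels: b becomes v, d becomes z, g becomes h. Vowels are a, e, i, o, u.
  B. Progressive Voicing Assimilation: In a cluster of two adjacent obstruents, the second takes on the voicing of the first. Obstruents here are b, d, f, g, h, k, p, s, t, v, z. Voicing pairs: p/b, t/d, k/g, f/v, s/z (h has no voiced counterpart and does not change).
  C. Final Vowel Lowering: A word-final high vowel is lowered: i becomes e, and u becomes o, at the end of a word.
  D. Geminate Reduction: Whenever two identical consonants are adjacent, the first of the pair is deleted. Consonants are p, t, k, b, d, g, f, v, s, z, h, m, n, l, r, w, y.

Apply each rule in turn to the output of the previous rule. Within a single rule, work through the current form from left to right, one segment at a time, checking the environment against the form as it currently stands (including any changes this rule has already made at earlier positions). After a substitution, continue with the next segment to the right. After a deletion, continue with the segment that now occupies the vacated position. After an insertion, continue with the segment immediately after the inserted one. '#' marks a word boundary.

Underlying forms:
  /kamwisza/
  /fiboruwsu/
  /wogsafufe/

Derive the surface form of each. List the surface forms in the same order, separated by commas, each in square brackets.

/kamwisza/:
  A Spirantization: no change — [kamwisza]
  B Progressive Voicing Assimilation: [kamwisza] → [kamwissa]
  C Final Vowel Lowering: no change — [kamwissa]
  D Geminate Reduction: [kamwissa] → [kamwisa]
/fiboruwsu/:
  A Spirantization: [fiboruwsu] → [fivoruwsu]
  B Progressive Voicing Assimilation: no change — [fivoruwsu]
  C Final Vowel Lowering: [fivoruwsu] → [fivoruwso]
  D Geminate Reduction: no change — [fivoruwso]
/wogsafufe/:
  A Spirantization: no change — [wogsafufe]
  B Progressive Voicing Assimilation: [wogsafufe] → [wogzafufe]
  C Final Vowel Lowering: no change — [wogzafufe]
  D Geminate Reduction: no change — [wogzafufe]

[kamwisa], [fivoruwso], [wogzafufe]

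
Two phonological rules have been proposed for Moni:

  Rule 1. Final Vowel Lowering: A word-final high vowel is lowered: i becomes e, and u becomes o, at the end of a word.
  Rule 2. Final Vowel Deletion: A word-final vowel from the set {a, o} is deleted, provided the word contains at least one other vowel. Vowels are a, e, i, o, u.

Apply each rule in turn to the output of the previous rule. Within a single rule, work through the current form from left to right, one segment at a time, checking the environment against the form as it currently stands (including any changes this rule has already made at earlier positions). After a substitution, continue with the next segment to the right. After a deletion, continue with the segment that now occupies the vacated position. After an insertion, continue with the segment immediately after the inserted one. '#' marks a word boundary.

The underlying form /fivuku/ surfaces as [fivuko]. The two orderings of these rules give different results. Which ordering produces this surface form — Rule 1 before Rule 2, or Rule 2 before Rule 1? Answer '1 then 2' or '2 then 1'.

Order 1 then 2:
  1 Final Vowel Lowering: [fivuku] → [fivuko]
  2 Final Vowel Deletion: [fivuko] → [fivuk]
  result: [fivuk]
Order 2 then 1:
  2 Final Vowel Deletion: no change — [fivuku]
  1 Final Vowel Lowering: [fivuku] → [fivuko]
  result: [fivuko]

2 then 1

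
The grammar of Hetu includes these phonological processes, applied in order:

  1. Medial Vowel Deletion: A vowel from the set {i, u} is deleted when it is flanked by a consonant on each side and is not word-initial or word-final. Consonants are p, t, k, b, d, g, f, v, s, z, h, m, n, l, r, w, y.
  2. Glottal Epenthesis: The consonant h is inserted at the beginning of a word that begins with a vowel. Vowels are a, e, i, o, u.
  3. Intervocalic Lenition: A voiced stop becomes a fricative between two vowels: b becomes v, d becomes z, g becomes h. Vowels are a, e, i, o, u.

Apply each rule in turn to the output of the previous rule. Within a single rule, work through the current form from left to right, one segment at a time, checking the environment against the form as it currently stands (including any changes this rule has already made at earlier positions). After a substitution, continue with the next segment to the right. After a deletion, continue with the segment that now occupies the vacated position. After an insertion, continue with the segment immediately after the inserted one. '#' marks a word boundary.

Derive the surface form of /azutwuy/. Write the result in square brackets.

1 Medial Vowel Deletion: [azutwuy] → [aztwy]
2 Glottal Epenthesis: [aztwy] → [haztwy]
3 Intervocalic Lenition: no change — [haztwy]

[haztwy]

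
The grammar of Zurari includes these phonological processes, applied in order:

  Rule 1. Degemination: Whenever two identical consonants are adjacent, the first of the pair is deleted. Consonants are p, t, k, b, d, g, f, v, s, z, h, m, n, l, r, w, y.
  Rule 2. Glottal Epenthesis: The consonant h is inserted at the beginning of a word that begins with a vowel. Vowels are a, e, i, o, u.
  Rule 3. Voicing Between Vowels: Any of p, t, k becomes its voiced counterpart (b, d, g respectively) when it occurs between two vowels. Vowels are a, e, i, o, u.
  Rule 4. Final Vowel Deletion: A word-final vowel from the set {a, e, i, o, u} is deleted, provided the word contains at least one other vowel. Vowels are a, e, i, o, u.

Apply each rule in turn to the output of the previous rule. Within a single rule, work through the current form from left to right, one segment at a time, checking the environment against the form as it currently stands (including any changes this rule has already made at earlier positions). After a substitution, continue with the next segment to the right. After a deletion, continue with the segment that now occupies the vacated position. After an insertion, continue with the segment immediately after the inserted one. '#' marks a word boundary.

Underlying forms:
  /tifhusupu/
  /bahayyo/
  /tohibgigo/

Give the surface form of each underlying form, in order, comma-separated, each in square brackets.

[tifhusub], [bahay], [tohibgig]

/tifhusupu/:
  Rule 1 Degemination: no change — [tifhusupu]
  Rule 2 Glottal Epenthesis: no change — [tifhusupu]
  Rule 3 Voicing Between Vowels: [tifhusupu] → [tifhusubu]
  Rule 4 Final Vowel Deletion: [tifhusubu] → [tifhusub]
/bahayyo/:
  Rule 1 Degemination: [bahayyo] → [bahayo]
  Rule 2 Glottal Epenthesis: no change — [bahayo]
  Rule 3 Voicing Between Vowels: no change — [bahayo]
  Rule 4 Final Vowel Deletion: [bahayo] → [bahay]
/tohibgigo/:
  Rule 1 Degemination: no change — [tohibgigo]
  Rule 2 Glottal Epenthesis: no change — [tohibgigo]
  Rule 3 Voicing Between Vowels: no change — [tohibgigo]
  Rule 4 Final Vowel Deletion: [tohibgigo] → [tohibgig]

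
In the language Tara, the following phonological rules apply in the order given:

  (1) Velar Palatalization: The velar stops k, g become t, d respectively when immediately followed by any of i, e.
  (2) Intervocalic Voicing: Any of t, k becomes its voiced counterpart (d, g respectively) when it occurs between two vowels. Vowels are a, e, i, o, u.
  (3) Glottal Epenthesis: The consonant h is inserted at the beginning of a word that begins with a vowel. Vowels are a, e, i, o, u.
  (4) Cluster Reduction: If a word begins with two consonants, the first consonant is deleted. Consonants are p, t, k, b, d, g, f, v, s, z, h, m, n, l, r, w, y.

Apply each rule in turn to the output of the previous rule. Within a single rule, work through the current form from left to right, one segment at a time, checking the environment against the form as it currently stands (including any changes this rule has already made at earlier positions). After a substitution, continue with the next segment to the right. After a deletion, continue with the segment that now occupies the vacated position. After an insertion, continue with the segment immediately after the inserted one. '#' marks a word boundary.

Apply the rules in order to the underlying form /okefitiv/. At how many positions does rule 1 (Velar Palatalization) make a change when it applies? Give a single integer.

1

(1) Velar Palatalization: [okefitiv] → [otefitiv]
(2) Intervocalic Voicing: [otefitiv] → [odefidiv]
(3) Glottal Epenthesis: [odefidiv] → [hodefidiv]
(4) Cluster Reduction: no change — [hodefidiv]
Rule 1 changed 1 position(s).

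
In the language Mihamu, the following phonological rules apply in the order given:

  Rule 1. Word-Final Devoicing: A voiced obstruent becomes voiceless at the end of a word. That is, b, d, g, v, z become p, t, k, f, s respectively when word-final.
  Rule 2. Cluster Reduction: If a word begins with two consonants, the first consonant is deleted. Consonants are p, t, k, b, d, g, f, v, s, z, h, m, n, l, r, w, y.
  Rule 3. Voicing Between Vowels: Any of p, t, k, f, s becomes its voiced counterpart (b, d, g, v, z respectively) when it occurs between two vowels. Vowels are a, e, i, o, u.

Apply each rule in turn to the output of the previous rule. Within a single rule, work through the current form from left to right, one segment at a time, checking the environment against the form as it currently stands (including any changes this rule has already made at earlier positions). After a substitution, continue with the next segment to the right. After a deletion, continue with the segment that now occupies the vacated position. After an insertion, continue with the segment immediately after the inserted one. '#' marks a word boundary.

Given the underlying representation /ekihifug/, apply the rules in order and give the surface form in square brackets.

[egihivuk]

Rule 1 Word-Final Devoicing: [ekihifug] → [ekihifuk]
Rule 2 Cluster Reduction: no change — [ekihifuk]
Rule 3 Voicing Between Vowels: [ekihifuk] → [egihivuk]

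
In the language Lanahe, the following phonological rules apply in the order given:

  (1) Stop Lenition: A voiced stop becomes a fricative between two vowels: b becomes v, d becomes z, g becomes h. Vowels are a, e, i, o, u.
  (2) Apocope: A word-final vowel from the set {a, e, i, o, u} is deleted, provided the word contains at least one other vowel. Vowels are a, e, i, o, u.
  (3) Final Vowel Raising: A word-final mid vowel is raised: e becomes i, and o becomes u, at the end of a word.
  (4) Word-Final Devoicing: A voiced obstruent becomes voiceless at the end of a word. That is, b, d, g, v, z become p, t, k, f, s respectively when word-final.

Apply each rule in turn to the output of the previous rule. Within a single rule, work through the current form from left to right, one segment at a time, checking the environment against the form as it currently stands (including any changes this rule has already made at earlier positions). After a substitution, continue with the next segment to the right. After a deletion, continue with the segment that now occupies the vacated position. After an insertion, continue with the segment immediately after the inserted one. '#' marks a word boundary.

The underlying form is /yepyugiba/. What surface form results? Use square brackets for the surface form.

(1) Stop Lenition: [yepyugiba] → [yepyuhiva]
(2) Apocope: [yepyuhiva] → [yepyuhiv]
(3) Final Vowel Raising: no change — [yepyuhiv]
(4) Word-Final Devoicing: [yepyuhiv] → [yepyuhif]

[yepyuhif]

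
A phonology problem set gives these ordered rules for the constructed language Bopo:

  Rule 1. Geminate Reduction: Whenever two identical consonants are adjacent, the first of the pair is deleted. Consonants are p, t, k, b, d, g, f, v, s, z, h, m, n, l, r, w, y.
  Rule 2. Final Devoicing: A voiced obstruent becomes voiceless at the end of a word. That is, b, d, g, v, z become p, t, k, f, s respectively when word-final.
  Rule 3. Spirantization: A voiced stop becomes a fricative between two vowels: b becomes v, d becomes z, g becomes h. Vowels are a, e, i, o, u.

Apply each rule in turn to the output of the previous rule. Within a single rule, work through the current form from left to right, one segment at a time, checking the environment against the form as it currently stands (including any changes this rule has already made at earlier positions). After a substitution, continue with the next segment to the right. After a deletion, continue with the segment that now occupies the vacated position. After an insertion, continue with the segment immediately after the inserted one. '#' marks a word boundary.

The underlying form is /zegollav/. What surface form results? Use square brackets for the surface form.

Rule 1 Geminate Reduction: [zegollav] → [zegolav]
Rule 2 Final Devoicing: [zegolav] → [zegolaf]
Rule 3 Spirantization: [zegolaf] → [zeholaf]

[zeholaf]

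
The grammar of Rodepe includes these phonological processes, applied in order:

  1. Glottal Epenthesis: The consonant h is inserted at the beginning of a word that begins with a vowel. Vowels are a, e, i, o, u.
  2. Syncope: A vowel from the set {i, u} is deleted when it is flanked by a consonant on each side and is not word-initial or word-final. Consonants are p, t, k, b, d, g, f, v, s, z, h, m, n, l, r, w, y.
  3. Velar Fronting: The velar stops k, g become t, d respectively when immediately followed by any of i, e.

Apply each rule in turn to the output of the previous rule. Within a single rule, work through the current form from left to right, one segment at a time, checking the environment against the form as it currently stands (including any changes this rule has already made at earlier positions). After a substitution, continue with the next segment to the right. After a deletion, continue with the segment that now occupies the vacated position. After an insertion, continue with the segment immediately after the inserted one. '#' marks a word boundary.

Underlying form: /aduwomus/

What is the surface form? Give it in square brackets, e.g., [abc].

[hadwoms]

1 Glottal Epenthesis: [aduwomus] → [haduwomus]
2 Syncope: [haduwomus] → [hadwoms]
3 Velar Fronting: no change — [hadwoms]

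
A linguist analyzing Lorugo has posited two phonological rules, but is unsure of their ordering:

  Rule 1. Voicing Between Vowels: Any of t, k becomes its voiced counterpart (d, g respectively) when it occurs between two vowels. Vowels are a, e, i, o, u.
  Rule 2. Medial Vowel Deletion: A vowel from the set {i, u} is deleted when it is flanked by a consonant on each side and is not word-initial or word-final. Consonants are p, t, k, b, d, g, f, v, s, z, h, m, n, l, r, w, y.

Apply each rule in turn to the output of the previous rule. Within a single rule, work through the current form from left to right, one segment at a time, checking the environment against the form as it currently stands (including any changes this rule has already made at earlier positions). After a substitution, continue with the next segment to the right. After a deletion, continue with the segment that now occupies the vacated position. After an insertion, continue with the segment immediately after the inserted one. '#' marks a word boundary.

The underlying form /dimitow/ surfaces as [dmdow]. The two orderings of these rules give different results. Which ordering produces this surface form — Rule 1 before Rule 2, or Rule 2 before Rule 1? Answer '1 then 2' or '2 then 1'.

Order 1 then 2:
  1 Voicing Between Vowels: [dimitow] → [dimidow]
  2 Medial Vowel Deletion: [dimidow] → [dmdow]
  result: [dmdow]
Order 2 then 1:
  2 Medial Vowel Deletion: [dimitow] → [dmtow]
  1 Voicing Between Vowels: no change — [dmtow]
  result: [dmtow]

1 then 2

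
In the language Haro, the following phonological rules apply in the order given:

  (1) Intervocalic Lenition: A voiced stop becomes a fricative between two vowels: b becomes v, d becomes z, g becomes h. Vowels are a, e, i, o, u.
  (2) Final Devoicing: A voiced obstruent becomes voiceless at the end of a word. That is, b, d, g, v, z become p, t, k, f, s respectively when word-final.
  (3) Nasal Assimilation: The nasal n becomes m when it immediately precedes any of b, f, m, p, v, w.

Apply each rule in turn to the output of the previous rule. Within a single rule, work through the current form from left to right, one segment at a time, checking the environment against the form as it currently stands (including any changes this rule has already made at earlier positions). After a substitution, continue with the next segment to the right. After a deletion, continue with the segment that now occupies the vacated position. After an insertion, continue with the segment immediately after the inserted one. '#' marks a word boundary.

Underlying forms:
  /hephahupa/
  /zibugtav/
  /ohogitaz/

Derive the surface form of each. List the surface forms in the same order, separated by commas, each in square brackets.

/hephahupa/:
  (1) Intervocalic Lenition: no change — [hephahupa]
  (2) Final Devoicing: no change — [hephahupa]
  (3) Nasal Assimilation: no change — [hephahupa]
/zibugtav/:
  (1) Intervocalic Lenition: [zibugtav] → [zivugtav]
  (2) Final Devoicing: [zivugtav] → [zivugtaf]
  (3) Nasal Assimilation: no change — [zivugtaf]
/ohogitaz/:
  (1) Intervocalic Lenition: [ohogitaz] → [ohohitaz]
  (2) Final Devoicing: [ohohitaz] → [ohohitas]
  (3) Nasal Assimilation: no change — [ohohitas]

[hephahupa], [zivugtaf], [ohohitas]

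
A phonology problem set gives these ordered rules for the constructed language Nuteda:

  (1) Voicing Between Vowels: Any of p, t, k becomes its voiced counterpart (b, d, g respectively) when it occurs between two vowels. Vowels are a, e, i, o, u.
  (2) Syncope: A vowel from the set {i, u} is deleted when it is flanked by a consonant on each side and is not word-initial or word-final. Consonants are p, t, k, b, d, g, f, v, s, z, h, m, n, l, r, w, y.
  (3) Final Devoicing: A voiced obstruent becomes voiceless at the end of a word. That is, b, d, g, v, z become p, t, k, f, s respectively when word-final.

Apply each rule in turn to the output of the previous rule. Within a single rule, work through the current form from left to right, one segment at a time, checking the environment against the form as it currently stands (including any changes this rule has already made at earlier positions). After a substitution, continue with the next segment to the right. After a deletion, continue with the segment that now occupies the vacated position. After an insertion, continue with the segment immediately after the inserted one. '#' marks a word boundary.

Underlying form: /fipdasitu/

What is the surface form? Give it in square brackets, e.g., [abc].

(1) Voicing Between Vowels: [fipdasitu] → [fipdasidu]
(2) Syncope: [fipdasidu] → [fpdasdu]
(3) Final Devoicing: no change — [fpdasdu]

[fpdasdu]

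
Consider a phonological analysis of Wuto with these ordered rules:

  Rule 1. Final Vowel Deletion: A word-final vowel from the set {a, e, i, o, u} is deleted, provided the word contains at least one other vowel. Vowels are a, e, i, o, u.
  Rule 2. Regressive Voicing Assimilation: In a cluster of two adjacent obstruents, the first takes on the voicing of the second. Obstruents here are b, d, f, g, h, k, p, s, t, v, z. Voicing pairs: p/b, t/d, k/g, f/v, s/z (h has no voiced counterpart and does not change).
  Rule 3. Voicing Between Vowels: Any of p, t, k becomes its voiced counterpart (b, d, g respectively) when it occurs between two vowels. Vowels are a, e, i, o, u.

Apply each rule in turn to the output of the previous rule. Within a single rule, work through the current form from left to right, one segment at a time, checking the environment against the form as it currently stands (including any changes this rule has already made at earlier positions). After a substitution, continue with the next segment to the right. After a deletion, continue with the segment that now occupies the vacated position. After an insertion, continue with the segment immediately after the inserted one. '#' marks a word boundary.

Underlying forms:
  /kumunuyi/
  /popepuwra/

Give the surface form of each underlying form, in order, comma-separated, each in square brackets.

/kumunuyi/:
  Rule 1 Final Vowel Deletion: [kumunuyi] → [kumunuy]
  Rule 2 Regressive Voicing Assimilation: no change — [kumunuy]
  Rule 3 Voicing Between Vowels: no change — [kumunuy]
/popepuwra/:
  Rule 1 Final Vowel Deletion: [popepuwra] → [popepuwr]
  Rule 2 Regressive Voicing Assimilation: no change — [popepuwr]
  Rule 3 Voicing Between Vowels: [popepuwr] → [pobebuwr]

[kumunuy], [pobebuwr]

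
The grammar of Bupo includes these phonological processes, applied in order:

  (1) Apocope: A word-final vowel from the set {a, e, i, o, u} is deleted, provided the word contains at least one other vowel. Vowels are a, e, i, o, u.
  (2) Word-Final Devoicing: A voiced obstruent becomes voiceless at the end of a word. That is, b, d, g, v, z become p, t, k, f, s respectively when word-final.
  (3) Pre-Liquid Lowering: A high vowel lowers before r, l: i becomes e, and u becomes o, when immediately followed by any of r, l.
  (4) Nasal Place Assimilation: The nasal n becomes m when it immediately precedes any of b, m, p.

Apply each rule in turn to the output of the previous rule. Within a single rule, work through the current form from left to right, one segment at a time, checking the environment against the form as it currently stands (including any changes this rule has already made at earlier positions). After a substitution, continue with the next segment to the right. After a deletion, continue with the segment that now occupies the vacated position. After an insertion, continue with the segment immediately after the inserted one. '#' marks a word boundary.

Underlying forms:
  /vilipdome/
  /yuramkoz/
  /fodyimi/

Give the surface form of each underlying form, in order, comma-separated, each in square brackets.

/vilipdome/:
  (1) Apocope: [vilipdome] → [vilipdom]
  (2) Word-Final Devoicing: no change — [vilipdom]
  (3) Pre-Liquid Lowering: [vilipdom] → [velipdom]
  (4) Nasal Place Assimilation: no change — [velipdom]
/yuramkoz/:
  (1) Apocope: no change — [yuramkoz]
  (2) Word-Final Devoicing: [yuramkoz] → [yuramkos]
  (3) Pre-Liquid Lowering: [yuramkos] → [yoramkos]
  (4) Nasal Place Assimilation: no change — [yoramkos]
/fodyimi/:
  (1) Apocope: [fodyimi] → [fodyim]
  (2) Word-Final Devoicing: no change — [fodyim]
  (3) Pre-Liquid Lowering: no change — [fodyim]
  (4) Nasal Place Assimilation: no change — [fodyim]

[velipdom], [yoramkos], [fodyim]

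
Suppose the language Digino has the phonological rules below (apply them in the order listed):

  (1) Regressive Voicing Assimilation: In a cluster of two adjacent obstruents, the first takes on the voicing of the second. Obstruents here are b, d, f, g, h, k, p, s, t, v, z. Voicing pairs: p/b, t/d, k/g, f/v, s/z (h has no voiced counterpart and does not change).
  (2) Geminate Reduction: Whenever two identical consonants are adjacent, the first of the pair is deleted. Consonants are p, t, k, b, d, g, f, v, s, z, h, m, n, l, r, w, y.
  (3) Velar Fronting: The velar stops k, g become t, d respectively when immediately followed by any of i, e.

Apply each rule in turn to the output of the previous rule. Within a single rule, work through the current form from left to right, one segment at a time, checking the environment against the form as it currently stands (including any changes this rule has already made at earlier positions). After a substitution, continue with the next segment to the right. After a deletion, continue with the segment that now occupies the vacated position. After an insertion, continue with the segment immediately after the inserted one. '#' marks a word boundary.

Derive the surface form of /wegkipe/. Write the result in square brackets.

[wetipe]

(1) Regressive Voicing Assimilation: [wegkipe] → [wekkipe]
(2) Geminate Reduction: [wekkipe] → [wekipe]
(3) Velar Fronting: [wekipe] → [wetipe]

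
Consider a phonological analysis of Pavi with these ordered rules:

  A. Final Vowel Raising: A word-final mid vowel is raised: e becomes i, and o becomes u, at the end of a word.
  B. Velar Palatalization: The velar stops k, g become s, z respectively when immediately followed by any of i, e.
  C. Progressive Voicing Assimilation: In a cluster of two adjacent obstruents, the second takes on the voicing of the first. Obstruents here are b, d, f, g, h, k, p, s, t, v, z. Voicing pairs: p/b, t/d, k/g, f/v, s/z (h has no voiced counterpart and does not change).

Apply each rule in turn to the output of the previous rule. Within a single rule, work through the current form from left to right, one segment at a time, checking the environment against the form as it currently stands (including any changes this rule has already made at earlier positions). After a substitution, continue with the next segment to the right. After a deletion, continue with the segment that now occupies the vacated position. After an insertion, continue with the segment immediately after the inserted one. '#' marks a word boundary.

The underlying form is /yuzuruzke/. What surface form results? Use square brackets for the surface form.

A Final Vowel Raising: [yuzuruzke] → [yuzuruzki]
B Velar Palatalization: [yuzuruzki] → [yuzuruzsi]
C Progressive Voicing Assimilation: [yuzuruzsi] → [yuzuruzzi]

[yuzuruzzi]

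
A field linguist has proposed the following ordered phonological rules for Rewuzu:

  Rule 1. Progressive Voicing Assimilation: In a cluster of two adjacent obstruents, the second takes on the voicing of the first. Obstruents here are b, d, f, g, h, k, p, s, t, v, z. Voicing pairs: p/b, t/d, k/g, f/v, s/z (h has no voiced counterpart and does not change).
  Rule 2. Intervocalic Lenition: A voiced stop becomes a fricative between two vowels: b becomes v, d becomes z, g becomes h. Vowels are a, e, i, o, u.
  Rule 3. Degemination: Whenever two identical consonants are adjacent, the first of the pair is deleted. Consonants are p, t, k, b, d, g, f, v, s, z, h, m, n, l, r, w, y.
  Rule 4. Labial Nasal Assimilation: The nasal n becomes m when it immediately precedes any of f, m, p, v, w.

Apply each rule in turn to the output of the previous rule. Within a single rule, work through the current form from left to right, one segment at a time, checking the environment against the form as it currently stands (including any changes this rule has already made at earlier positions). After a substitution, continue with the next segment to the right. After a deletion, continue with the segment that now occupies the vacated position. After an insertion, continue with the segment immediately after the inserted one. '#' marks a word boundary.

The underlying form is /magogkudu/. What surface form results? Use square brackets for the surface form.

Rule 1 Progressive Voicing Assimilation: [magogkudu] → [magoggudu]
Rule 2 Intervocalic Lenition: [magoggudu] → [mahogguzu]
Rule 3 Degemination: [mahogguzu] → [mahoguzu]
Rule 4 Labial Nasal Assimilation: no change — [mahoguzu]

[mahoguzu]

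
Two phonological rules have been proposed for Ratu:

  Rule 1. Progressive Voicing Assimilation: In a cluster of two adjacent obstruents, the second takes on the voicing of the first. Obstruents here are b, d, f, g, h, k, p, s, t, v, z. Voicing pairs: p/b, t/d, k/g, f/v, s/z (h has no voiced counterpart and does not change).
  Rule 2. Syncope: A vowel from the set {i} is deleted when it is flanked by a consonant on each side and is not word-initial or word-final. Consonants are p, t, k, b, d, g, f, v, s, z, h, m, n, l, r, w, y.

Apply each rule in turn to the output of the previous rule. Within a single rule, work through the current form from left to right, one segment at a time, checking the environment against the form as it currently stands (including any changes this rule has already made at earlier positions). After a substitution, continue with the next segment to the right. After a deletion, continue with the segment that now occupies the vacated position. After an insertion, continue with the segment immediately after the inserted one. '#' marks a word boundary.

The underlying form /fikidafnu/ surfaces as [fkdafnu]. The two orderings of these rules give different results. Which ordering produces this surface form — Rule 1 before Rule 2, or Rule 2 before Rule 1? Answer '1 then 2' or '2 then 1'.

1 then 2

Order 1 then 2:
  1 Progressive Voicing Assimilation: no change — [fikidafnu]
  2 Syncope: [fikidafnu] → [fkdafnu]
  result: [fkdafnu]
Order 2 then 1:
  2 Syncope: [fikidafnu] → [fkdafnu]
  1 Progressive Voicing Assimilation: [fkdafnu] → [fktafnu]
  result: [fktafnu]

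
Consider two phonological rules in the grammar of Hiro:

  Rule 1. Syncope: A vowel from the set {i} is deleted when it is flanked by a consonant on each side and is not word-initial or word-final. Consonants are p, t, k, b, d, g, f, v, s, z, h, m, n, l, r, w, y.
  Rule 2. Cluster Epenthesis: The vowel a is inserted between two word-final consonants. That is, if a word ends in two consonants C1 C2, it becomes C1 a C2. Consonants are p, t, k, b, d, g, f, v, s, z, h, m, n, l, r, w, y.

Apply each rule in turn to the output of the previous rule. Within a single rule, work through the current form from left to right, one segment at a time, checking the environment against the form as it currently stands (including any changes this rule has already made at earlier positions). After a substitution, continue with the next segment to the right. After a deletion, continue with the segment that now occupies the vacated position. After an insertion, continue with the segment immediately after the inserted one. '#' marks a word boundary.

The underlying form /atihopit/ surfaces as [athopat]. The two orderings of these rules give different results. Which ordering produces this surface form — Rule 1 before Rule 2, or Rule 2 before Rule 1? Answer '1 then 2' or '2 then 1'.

1 then 2

Order 1 then 2:
  1 Syncope: [atihopit] → [athopt]
  2 Cluster Epenthesis: [athopt] → [athopat]
  result: [athopat]
Order 2 then 1:
  2 Cluster Epenthesis: no change — [atihopit]
  1 Syncope: [atihopit] → [athopt]
  result: [athopt]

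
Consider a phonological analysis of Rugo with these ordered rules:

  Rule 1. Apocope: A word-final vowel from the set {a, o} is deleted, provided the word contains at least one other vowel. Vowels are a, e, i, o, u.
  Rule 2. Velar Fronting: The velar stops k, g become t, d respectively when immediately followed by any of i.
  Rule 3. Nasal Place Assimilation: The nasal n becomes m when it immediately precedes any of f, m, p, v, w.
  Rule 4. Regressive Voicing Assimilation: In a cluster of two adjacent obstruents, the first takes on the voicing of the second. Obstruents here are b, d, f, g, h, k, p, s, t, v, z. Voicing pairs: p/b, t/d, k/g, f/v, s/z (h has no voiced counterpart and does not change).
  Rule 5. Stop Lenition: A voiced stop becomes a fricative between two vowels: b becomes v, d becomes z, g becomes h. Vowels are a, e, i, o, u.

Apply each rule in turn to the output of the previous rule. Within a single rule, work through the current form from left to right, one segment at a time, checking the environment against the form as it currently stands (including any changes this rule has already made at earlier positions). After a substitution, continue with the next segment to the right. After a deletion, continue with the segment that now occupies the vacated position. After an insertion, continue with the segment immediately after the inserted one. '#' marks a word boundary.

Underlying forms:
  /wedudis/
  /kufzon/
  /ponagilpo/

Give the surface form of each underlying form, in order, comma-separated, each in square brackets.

/wedudis/:
  Rule 1 Apocope: no change — [wedudis]
  Rule 2 Velar Fronting: no change — [wedudis]
  Rule 3 Nasal Place Assimilation: no change — [wedudis]
  Rule 4 Regressive Voicing Assimilation: no change — [wedudis]
  Rule 5 Stop Lenition: [wedudis] → [wezuzis]
/kufzon/:
  Rule 1 Apocope: no change — [kufzon]
  Rule 2 Velar Fronting: no change — [kufzon]
  Rule 3 Nasal Place Assimilation: no change — [kufzon]
  Rule 4 Regressive Voicing Assimilation: [kufzon] → [kuvzon]
  Rule 5 Stop Lenition: no change — [kuvzon]
/ponagilpo/:
  Rule 1 Apocope: [ponagilpo] → [ponagilp]
  Rule 2 Velar Fronting: [ponagilp] → [ponadilp]
  Rule 3 Nasal Place Assimilation: no change — [ponadilp]
  Rule 4 Regressive Voicing Assimilation: no change — [ponadilp]
  Rule 5 Stop Lenition: [ponadilp] → [ponazilp]

[wezuzis], [kuvzon], [ponazilp]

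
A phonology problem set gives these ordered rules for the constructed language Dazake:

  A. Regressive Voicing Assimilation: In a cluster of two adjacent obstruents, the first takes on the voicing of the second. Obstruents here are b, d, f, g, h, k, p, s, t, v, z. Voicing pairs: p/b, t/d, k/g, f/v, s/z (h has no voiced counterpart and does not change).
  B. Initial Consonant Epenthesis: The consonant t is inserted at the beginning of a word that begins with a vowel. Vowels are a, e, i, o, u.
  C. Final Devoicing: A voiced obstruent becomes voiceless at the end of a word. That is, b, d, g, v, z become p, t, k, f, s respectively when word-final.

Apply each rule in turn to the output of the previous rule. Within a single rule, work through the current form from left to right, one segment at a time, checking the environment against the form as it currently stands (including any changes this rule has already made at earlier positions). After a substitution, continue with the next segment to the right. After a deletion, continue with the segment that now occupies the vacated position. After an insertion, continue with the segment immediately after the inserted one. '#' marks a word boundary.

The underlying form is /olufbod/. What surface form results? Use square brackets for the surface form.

[toluvbot]

A Regressive Voicing Assimilation: [olufbod] → [oluvbod]
B Initial Consonant Epenthesis: [oluvbod] → [toluvbod]
C Final Devoicing: [toluvbod] → [toluvbot]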